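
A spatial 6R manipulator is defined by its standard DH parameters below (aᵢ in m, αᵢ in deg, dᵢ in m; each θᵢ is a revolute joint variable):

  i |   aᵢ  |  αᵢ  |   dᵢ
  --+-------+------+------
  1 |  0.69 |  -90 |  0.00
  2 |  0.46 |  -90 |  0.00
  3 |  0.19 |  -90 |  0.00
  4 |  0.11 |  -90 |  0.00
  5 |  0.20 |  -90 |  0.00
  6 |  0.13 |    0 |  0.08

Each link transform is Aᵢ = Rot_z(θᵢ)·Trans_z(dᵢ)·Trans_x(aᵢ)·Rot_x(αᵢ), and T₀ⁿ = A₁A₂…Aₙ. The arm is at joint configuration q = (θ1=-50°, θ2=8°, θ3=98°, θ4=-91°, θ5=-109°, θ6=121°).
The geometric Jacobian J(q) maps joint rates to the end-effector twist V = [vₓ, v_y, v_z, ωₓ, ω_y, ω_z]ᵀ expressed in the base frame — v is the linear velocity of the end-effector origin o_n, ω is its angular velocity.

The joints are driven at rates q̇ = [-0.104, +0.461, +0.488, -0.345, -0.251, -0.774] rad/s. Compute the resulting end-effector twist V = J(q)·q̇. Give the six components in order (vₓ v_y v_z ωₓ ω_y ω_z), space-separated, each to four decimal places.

o_n = [0.5798, -0.7753, -0.1806]
J₁: ẑ×o_n = [0.7753, 0.5798, -0.0000], ω = ẑ
J2: z=[0.7660, 0.6428, 0.0000] o=[0.4435, -0.5286, 0.0000] → [-0.1161, 0.1384, -0.2766, 0.7660, 0.6428, 0.0000]
J3: z=[-0.0895, 0.1066, -0.9903] o=[0.7363, -0.8775, -0.0640] → [0.0888, 0.1446, 0.0075, -0.0895, 0.1066, -0.9903]
J4: z=[-0.5237, 0.8407, 0.1378] o=[0.5754, -0.9784, -0.0603] → [-0.1291, -0.0624, -0.1101, -0.5237, 0.8407, 0.1378]
J5: z=[-0.8486, -0.5290, 0.0021] o=[0.5672, -0.9657, -0.1693] → [0.0056, -0.0096, -0.1548, -0.8486, -0.5290, 0.0021]
J6: z=[-0.2411, 0.3832, -0.8916] o=[0.4730, -0.8142, -0.0787] → [-0.0043, -0.1198, -0.0503, -0.2411, 0.3832, -0.8916]
V = J·q̇ = [-0.0443, 0.1907, -0.0080, 0.8898, -0.1055, 0.0548]

-0.0443 0.1907 -0.0080 0.8898 -0.1055 0.0548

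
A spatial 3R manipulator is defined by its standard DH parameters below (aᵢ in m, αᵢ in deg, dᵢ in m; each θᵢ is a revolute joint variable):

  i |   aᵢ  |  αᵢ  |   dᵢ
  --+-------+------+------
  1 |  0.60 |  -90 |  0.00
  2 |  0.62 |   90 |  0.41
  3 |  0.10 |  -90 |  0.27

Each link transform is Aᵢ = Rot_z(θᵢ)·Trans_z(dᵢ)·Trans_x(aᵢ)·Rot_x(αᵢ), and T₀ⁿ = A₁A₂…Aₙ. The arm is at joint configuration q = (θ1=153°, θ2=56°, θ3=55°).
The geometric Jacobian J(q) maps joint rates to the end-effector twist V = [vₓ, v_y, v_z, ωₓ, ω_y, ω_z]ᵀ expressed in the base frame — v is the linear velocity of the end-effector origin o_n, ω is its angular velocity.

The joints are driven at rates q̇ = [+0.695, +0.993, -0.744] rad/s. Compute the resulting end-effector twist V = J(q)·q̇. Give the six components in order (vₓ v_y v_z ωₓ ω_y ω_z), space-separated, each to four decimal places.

o_n = [-1.2949, 0.1077, -0.4106]
J₁: ẑ×o_n = [-0.1077, -1.2949, 0.0000], ω = ẑ
J2: z=[-0.4540, -0.8910, 0.0000] o=[-0.5346, 0.2724, 0.0000] → [0.3658, -0.1864, -0.6026, -0.4540, -0.8910, 0.0000]
J3: z=[-0.7387, 0.3764, 0.5592] o=[-1.0297, 0.0645, -0.5140] → [0.0148, -0.0719, 0.0679, -0.7387, 0.3764, 0.5592]
V = J·q̇ = [0.2774, -1.0315, -0.6489, 0.0988, -1.1648, 0.2790]

0.2774 -1.0315 -0.6489 0.0988 -1.1648 0.2790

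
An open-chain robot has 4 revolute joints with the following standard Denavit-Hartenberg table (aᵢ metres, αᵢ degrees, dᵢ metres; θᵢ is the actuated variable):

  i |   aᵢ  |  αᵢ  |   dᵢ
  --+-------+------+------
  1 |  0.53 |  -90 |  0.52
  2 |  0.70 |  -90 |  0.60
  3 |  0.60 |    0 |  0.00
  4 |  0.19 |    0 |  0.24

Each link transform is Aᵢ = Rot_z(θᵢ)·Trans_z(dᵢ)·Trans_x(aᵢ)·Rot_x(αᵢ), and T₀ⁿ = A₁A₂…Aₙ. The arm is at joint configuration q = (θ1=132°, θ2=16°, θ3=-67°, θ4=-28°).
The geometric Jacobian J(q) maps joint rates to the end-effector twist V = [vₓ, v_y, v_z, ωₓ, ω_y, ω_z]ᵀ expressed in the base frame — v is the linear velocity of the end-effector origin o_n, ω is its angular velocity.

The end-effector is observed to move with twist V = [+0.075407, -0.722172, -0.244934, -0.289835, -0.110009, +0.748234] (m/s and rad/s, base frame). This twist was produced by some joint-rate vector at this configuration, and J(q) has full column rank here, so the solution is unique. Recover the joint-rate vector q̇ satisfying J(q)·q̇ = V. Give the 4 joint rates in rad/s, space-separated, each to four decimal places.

o_n = [-1.8978, 0.1027, 0.0363]
J₁: ẑ×o_n = [-0.1027, -1.8978, 0.0000], ω = ẑ
J2: z=[-0.7431, -0.6691, 0.0000] o=[-0.3546, 0.3939, 0.5200] → [0.3237, -0.3595, -0.8162, -0.7431, -0.6691, 0.0000]
J3: z=[0.1844, -0.2048, -0.9613] o=[-1.2508, 0.4924, 0.3271] → [-0.3151, 0.6755, -0.2044, 0.1844, -0.2048, -0.9613]
J4: z=[0.1844, -0.2048, -0.9613] o=[-1.8120, 0.2903, 0.2624] → [-0.1341, 0.1241, -0.0522, 0.1844, -0.2048, -0.9613]
q̇ = J⁺·V = [0.3570, 0.2890, 0.1990, -0.6060]

0.3570 0.2890 0.1990 -0.6060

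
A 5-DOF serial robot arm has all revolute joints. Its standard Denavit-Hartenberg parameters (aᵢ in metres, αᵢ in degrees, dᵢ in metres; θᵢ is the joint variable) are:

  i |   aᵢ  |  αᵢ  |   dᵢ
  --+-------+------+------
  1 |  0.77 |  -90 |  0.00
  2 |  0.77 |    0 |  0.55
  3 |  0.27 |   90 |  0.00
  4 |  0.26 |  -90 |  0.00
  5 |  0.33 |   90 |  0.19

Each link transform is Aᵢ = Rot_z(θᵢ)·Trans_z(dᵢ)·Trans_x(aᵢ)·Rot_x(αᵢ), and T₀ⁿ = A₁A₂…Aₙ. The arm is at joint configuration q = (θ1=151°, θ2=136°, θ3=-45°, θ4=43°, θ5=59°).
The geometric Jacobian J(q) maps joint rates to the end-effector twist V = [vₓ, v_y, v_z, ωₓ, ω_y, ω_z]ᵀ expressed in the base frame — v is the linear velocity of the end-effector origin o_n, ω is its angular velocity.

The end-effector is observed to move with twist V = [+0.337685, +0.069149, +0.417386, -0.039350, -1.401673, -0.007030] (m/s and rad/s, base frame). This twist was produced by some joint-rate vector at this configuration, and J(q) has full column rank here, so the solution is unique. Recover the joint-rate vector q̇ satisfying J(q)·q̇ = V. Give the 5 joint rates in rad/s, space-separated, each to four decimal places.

o_n = [-0.4109, -0.8952, -0.9848]
J₁: ẑ×o_n = [0.8952, -0.4109, 0.0000], ω = ẑ
J2: z=[-0.4848, -0.8746, 0.0000] o=[-0.6735, 0.3733, 0.0000] → [0.8613, -0.4774, 0.8447, -0.4848, -0.8746, 0.0000]
J3: z=[-0.4848, -0.8746, 0.0000] o=[-0.4557, -0.3763, -0.5349] → [0.3935, -0.2181, 0.2908, -0.4848, -0.8746, 0.0000]
J4: z=[-0.8745, 0.4847, -0.0175] o=[-0.4515, -0.3786, -0.8048] → [-0.0962, -0.1580, 0.4321, -0.8745, 0.4847, -0.0175]
J5: z=[-0.3650, -0.6339, 0.6819] o=[-0.5346, -0.5353, -0.9950] → [0.2390, 0.0881, 0.2098, -0.3650, -0.6339, 0.6819]
q̇ = J⁺·V = [-0.5210, 0.6140, 0.0920, -0.6540, 0.7370]

-0.5210 0.6140 0.0920 -0.6540 0.7370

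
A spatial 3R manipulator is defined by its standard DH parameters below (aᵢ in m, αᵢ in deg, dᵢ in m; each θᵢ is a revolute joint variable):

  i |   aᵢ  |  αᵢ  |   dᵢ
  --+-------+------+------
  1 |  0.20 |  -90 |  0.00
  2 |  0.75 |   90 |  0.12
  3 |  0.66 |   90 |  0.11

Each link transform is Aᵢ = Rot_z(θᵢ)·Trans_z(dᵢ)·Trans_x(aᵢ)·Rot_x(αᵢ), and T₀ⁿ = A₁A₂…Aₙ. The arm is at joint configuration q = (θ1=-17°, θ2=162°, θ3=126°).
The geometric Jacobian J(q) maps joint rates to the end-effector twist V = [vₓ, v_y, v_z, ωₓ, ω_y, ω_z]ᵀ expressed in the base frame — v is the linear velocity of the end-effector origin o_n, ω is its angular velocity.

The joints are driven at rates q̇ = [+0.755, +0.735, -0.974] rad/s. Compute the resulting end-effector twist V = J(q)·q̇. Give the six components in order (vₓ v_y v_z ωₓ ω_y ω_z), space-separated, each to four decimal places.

-1.0112 0.6172 0.0674 -0.0729 0.7909 1.6813

o_n = [0.0857, 0.6576, -0.2165]
J₁: ẑ×o_n = [-0.6576, 0.0857, 0.0000], ω = ẑ
J2: z=[0.2924, 0.9563, 0.0000] o=[0.1913, -0.0585, 0.0000] → [-0.2070, 0.0633, 0.3103, 0.2924, 0.9563, 0.0000]
J3: z=[0.2955, -0.0903, -0.9511] o=[-0.4558, 0.2648, -0.2318] → [0.3722, -0.5195, 0.1650, 0.2955, -0.0903, -0.9511]
V = J·q̇ = [-1.0112, 0.6172, 0.0674, -0.0729, 0.7909, 1.6813]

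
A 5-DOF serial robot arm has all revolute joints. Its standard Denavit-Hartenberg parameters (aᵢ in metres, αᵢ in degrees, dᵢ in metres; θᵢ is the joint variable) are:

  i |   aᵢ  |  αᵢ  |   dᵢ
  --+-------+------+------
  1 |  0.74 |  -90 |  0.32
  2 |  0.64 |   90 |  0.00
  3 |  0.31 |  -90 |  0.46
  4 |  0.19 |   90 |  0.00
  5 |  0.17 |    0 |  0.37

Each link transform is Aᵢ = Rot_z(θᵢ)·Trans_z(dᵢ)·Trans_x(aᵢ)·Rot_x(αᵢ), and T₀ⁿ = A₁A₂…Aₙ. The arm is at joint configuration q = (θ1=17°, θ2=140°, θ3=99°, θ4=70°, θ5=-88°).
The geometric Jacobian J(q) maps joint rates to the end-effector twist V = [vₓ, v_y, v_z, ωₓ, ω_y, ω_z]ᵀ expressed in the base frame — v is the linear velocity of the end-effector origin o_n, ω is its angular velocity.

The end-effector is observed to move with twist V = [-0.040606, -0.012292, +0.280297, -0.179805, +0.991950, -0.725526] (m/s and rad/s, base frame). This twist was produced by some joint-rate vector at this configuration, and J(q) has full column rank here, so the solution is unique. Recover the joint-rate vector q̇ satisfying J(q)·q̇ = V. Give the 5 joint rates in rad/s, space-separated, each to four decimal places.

o_n = [0.2293, 0.8464, -0.4347]
J₁: ẑ×o_n = [-0.8464, 0.2293, 0.0000], ω = ẑ
J2: z=[-0.2924, 0.9563, 0.0000] o=[0.7077, 0.2164, 0.3200] → [-0.7217, -0.2206, 0.2733, -0.2924, 0.9563, 0.0000]
J3: z=[0.6147, 0.1879, -0.7660] o=[0.2388, 0.0730, -0.0914] → [0.5279, 0.2183, 0.4772, 0.6147, 0.1879, -0.7660]
J4: z=[0.7693, 0.0716, 0.6349] o=[0.4676, 0.4631, -0.4126] → [-0.2449, -0.1343, 0.3119, 0.7693, 0.0716, 0.6349]
J5: z=[0.0466, 0.9848, -0.1675] o=[0.3465, 0.4932, -0.2693] → [-0.1037, 0.0273, 0.1319, 0.0466, 0.9848, -0.1675]
q̇ = J⁺·V = [-0.1380, 0.5580, 0.3830, -0.3530, 0.4180]

-0.1380 0.5580 0.3830 -0.3530 0.4180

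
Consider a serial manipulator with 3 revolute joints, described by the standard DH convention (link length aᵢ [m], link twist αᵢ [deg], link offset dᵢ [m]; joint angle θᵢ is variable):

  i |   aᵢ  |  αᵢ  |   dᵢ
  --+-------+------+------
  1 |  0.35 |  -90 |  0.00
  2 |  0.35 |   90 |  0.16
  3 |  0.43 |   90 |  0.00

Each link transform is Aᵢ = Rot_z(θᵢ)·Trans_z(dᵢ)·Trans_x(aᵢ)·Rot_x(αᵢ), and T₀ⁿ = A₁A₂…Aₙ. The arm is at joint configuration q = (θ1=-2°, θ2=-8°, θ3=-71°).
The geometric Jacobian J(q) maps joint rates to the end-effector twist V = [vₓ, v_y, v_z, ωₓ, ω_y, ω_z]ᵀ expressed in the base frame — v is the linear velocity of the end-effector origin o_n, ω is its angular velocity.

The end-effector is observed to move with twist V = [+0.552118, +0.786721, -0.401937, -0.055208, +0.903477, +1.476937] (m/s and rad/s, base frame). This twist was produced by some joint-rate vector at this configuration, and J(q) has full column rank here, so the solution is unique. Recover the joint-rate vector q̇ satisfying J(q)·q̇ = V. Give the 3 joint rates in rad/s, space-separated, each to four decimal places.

0.8600 0.9010 0.6230

o_n = [0.8261, -0.2756, 0.0682]
J₁: ẑ×o_n = [0.2756, 0.8261, -0.0000], ω = ẑ
J2: z=[0.0349, 0.9994, 0.0000] o=[0.3498, -0.0122, 0.0000] → [0.0682, -0.0024, -0.4852, 0.0349, 0.9994, 0.0000]
J3: z=[-0.1391, 0.0049, 0.9903] o=[0.7018, 0.1356, 0.0487] → [0.4073, 0.1259, 0.0566, -0.1391, 0.0049, 0.9903]
q̇ = J⁺·V = [0.8600, 0.9010, 0.6230]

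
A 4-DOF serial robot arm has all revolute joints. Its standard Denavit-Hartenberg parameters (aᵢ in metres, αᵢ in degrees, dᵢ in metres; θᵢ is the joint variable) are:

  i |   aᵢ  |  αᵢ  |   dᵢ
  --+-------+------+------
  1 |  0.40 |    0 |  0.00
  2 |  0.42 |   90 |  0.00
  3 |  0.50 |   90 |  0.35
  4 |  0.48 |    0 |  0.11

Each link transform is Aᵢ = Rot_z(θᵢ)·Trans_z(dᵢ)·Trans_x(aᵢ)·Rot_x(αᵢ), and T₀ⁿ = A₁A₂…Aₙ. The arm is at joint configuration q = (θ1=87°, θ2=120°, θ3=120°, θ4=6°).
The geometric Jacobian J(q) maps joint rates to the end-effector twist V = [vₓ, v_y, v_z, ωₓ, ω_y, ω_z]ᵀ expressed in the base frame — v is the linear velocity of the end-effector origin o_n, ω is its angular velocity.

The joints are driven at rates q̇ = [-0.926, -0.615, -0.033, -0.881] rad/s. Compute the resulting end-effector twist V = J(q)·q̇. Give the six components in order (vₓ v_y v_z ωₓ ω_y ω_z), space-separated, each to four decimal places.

o_n = [-0.1844, 0.7439, 0.9014]
J₁: ẑ×o_n = [-0.7439, -0.1844, 0.0000], ω = ẑ
J2: z=[0.0000, 0.0000, 1.0000] o=[0.0209, 0.3995, 0.0000] → [-0.3445, -0.2054, 0.0000, 0.0000, 0.0000, 1.0000]
J3: z=[-0.4540, 0.8910, 0.0000] o=[-0.3533, 0.2088, 0.0000] → [0.8032, 0.4092, -0.3934, -0.4540, 0.8910, 0.0000]
J4: z=[-0.7716, -0.3932, 0.5000] o=[-0.2894, 0.6341, 0.4330] → [-0.2391, 0.4140, -0.0435, -0.7716, -0.3932, 0.5000]
V = J·q̇ = [1.0849, -0.0811, 0.0513, 0.6948, 0.3170, -1.9815]

1.0849 -0.0811 0.0513 0.6948 0.3170 -1.9815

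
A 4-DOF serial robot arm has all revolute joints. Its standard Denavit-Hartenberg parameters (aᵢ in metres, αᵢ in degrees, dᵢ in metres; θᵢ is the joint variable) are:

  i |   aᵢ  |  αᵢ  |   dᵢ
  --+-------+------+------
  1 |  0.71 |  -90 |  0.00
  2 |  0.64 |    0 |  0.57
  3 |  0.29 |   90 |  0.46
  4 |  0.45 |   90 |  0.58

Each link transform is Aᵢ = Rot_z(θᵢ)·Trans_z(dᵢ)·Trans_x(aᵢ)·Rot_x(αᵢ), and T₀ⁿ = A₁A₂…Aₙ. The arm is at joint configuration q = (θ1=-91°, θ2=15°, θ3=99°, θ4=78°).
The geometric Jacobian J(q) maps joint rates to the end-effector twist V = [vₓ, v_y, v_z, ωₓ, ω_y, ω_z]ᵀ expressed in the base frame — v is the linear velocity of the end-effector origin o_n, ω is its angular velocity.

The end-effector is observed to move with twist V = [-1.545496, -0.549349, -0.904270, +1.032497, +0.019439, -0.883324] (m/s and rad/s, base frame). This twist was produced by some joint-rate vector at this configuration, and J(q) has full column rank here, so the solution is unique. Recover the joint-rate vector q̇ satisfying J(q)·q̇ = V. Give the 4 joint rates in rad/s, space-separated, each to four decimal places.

o_n = [1.4402, -1.7274, -0.7520]
J₁: ẑ×o_n = [1.7274, 1.4402, -0.0000], ω = ẑ
J2: z=[0.9998, -0.0175, 0.0000] o=[-0.0124, -0.7099, 0.0000] → [0.0131, 0.7518, -0.9920, 0.9998, -0.0175, 0.0000]
J3: z=[0.9998, -0.0175, 0.0000] o=[0.5467, -1.3379, -0.1656] → [0.0102, 0.5862, -0.3738, 0.9998, -0.0175, 0.0000]
J4: z=[-0.0159, -0.9134, -0.4067] o=[1.0087, -1.2280, -0.4306] → [0.0904, -0.1806, 0.4021, -0.0159, -0.9134, -0.4067]
q̇ = J⁺·V = [-0.9000, 0.8120, 0.2200, -0.0410]

-0.9000 0.8120 0.2200 -0.0410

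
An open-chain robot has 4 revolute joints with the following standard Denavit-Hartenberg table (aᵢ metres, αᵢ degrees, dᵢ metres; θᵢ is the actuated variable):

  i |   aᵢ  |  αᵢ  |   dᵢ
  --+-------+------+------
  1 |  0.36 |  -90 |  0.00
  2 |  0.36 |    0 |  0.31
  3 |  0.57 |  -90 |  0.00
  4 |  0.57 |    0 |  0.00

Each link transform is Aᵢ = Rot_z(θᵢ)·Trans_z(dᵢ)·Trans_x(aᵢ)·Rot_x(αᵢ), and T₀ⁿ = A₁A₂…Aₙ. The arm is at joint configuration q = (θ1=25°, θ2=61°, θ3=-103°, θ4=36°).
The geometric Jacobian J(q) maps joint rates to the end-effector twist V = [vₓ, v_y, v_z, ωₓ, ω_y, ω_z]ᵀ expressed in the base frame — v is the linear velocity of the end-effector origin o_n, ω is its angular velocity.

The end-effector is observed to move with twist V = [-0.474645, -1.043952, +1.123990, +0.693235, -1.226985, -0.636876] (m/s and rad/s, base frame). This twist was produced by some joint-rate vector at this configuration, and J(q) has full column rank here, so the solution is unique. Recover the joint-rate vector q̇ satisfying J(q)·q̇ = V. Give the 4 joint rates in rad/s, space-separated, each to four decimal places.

-0.5150 -0.4820 -0.9230 0.1640

o_n = [1.1895, 0.5271, 0.3751]
J₁: ẑ×o_n = [-0.5271, 1.1895, 0.0000], ω = ẑ
J2: z=[-0.4226, 0.9063, 0.0000] o=[0.3263, 0.1521, 0.0000] → [0.3400, 0.1585, -0.9408, -0.4226, 0.9063, 0.0000]
J3: z=[-0.4226, 0.9063, 0.0000] o=[0.3534, 0.5069, -0.3149] → [0.6253, 0.2916, -0.7663, -0.4226, 0.9063, 0.0000]
J4: z=[0.6064, 0.2828, -0.7431] o=[0.7373, 0.6859, 0.0665] → [-0.0308, -0.5232, -0.2242, 0.6064, 0.2828, -0.7431]
q̇ = J⁺·V = [-0.5150, -0.4820, -0.9230, 0.1640]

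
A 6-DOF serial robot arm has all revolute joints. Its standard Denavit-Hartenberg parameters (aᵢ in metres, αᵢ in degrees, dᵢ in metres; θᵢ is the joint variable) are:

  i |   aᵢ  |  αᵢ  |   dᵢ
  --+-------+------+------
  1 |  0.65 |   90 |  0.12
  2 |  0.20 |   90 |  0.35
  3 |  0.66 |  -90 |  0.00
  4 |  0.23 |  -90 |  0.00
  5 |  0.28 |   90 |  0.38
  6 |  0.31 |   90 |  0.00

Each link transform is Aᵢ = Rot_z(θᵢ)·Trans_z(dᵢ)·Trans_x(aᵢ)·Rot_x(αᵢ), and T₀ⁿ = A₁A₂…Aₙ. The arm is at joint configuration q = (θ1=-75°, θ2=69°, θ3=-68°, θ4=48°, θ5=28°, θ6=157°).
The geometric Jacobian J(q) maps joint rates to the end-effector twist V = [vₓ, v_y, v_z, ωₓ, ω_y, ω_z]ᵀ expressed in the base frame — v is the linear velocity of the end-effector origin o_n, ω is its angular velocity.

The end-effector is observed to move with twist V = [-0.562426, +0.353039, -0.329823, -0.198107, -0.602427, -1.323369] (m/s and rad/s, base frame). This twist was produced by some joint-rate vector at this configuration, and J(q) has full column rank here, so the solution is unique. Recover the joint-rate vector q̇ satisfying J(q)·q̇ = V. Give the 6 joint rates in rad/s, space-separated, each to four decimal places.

o_n = [0.1343, -0.2870, 0.6423]
J₁: ẑ×o_n = [0.2870, 0.1343, -0.0000], ω = ẑ
J2: z=[-0.9659, -0.2588, 0.0000] o=[0.1682, -0.6279, 0.1200] → [-0.1352, 0.5045, -0.3380, -0.9659, -0.2588, 0.0000]
J3: z=[0.2416, -0.9018, -0.3584] o=[-0.1513, -0.7877, 0.3067] → [-0.1232, -0.1835, 0.3785, 0.2416, -0.9018, -0.3584]
J4: z=[-0.2758, -0.4179, 0.8656] o=[0.4627, -0.7149, 0.5375] → [-0.4141, -0.2554, -0.2553, -0.2758, -0.4179, 0.8656]
J5: z=[-0.8531, 0.5214, -0.0201] o=[0.5646, -0.5438, 0.6526] → [-0.0002, -0.0001, 0.0054, -0.8531, 0.5214, -0.0201]
J6: z=[-0.0356, -0.0197, 0.9992] o=[0.3862, -0.1068, 0.6549] → [0.1804, -0.2521, 0.0014, -0.0356, -0.0197, 0.9992]
q̇ = J⁺·V = [-0.9700, 0.7700, -0.0350, 0.2030, -0.6920, -0.5560]

-0.9700 0.7700 -0.0350 0.2030 -0.6920 -0.5560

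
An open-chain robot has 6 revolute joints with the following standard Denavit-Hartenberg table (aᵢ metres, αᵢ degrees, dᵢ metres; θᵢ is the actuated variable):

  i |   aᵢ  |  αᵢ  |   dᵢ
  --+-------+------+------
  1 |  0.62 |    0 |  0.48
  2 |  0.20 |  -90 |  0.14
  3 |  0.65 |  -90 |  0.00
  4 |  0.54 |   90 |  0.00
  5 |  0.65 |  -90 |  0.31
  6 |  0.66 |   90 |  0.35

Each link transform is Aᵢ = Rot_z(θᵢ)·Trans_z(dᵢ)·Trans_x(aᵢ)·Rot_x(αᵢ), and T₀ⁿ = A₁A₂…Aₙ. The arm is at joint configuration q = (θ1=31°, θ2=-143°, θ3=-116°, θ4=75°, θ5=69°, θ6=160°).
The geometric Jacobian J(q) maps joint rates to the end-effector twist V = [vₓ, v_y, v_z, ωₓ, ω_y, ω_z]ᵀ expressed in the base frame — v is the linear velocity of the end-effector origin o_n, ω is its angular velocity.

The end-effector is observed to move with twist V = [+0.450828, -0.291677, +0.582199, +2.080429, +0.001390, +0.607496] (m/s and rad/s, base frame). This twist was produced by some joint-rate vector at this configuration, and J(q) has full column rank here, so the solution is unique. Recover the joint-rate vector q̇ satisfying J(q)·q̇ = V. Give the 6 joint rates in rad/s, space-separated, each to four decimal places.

-0.1280 0.4490 0.8940 -0.9000 0.8470 0.9040

o_n = [0.3542, 0.3999, 1.3966]
J₁: ẑ×o_n = [-0.3999, 0.3542, 0.0000], ω = ẑ
J2: z=[0.0000, 0.0000, 1.0000] o=[0.5314, 0.3193, 0.4800] → [-0.0805, -0.1772, 0.0000, 0.0000, 0.0000, 1.0000]
J3: z=[0.9272, -0.3746, 0.0000] o=[0.4565, 0.1339, 0.6200] → [-0.2909, -0.7201, 0.2083, 0.9272, -0.3746, 0.0000]
J4: z=[-0.3367, -0.8333, 0.4384] o=[0.5633, 0.3981, 1.2042] → [-0.1611, -0.0268, -0.1748, -0.3367, -0.8333, 0.4384]
J5: z=[0.3986, 0.2956, 0.8682] o=[0.1026, 0.6503, 1.3298] → [0.2372, 0.1918, -0.1742, 0.3986, 0.2956, 0.8682]
J6: z=[0.6758, -0.7347, -0.0601] o=[-0.1769, 0.3450, 1.9192] → [0.3872, 0.3212, 0.4272, 0.6758, -0.7347, -0.0601]
q̇ = J⁺·V = [-0.1280, 0.4490, 0.8940, -0.9000, 0.8470, 0.9040]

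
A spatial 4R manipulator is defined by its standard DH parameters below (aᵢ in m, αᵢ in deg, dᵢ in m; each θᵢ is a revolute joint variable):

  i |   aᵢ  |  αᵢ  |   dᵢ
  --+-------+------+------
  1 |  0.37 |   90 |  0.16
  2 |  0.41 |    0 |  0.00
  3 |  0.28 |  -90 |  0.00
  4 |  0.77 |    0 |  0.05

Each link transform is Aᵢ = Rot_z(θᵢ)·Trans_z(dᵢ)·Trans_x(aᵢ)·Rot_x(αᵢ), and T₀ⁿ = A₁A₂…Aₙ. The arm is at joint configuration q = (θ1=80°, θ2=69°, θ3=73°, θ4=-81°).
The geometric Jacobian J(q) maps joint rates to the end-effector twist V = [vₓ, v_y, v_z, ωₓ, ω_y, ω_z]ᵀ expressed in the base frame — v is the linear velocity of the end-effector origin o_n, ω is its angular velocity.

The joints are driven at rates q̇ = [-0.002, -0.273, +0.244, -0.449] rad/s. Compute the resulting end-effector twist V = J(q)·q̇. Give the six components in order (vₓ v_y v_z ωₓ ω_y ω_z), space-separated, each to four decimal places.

o_n = [0.7786, 0.0359, 0.7499]
J₁: ẑ×o_n = [-0.0359, 0.7786, 0.0000], ω = ẑ
J2: z=[0.9848, -0.1736, 0.0000] o=[0.0642, 0.3644, 0.1600] → [-0.1024, -0.5809, -0.1994, 0.9848, -0.1736, 0.0000]
J3: z=[0.9848, -0.1736, 0.0000] o=[0.0898, 0.5091, 0.5428] → [-0.0360, -0.2040, -0.3463, 0.9848, -0.1736, 0.0000]
J4: z=[-0.1069, -0.6063, -0.7880] o=[0.0514, 0.2918, 0.7152] → [-0.2227, -0.5693, 0.4682, -0.1069, -0.6063, -0.7880]
V = J·q̇ = [0.1192, 0.3629, -0.2403, 0.0194, 0.2773, 0.3518]

0.1192 0.3629 -0.2403 0.0194 0.2773 0.3518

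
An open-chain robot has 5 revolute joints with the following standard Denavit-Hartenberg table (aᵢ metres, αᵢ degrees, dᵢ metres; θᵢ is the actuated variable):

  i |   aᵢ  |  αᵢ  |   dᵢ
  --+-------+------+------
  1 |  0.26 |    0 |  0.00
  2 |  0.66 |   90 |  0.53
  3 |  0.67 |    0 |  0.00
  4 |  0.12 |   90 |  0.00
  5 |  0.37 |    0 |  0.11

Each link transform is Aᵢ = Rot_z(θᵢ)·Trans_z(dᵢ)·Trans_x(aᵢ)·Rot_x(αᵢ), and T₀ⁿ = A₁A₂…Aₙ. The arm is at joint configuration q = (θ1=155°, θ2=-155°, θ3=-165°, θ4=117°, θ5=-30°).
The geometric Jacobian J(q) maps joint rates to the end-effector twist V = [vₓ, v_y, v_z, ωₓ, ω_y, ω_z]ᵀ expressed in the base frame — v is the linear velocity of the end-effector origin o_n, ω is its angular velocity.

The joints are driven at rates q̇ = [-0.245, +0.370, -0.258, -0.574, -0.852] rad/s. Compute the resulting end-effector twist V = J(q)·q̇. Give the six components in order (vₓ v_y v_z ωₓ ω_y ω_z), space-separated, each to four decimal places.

o_n = [-0.0099, 0.2949, -0.0443]
J₁: ẑ×o_n = [-0.2949, -0.0099, 0.0000], ω = ẑ
J2: z=[0.0000, 0.0000, 1.0000] o=[-0.2356, 0.1099, 0.0000] → [-0.1850, 0.2258, 0.0000, 0.0000, 0.0000, 1.0000]
J3: z=[0.0000, -1.0000, 0.0000] o=[0.4244, 0.1099, 0.5300] → [0.5743, -0.0000, -0.4342, 0.0000, -1.0000, 0.0000]
J4: z=[0.0000, -1.0000, 0.0000] o=[-0.2228, 0.1099, 0.3566] → [0.4009, 0.0000, 0.2130, 0.0000, -1.0000, 0.0000]
J5: z=[-0.7431, -0.0000, -0.6691] o=[-0.1425, 0.1099, 0.2674] → [0.1238, -0.3204, -0.1375, -0.7431, -0.0000, -0.6691]
V = J·q̇ = [-0.4800, 0.3590, 0.1069, 0.6332, 0.8320, 0.6951]

-0.4800 0.3590 0.1069 0.6332 0.8320 0.6951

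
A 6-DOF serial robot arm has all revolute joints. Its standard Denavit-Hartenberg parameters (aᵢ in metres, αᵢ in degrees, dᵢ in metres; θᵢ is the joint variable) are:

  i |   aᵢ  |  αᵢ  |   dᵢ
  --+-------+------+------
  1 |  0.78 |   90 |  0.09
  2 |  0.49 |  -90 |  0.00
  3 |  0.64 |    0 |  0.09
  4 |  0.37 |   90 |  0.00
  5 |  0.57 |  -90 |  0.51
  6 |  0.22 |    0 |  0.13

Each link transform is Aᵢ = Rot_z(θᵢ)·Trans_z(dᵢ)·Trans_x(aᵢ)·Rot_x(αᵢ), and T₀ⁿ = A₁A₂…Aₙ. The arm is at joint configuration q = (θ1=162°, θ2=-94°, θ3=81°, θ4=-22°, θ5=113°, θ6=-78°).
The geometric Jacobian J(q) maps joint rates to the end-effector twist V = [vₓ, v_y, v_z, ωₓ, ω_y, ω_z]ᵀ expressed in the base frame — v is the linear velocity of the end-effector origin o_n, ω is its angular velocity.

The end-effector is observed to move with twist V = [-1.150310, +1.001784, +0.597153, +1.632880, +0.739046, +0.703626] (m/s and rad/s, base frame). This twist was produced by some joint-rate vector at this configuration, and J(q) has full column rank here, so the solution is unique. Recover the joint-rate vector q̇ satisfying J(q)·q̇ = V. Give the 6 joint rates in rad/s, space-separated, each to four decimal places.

o_n = [-1.3185, 0.1477, -1.1661]
J₁: ẑ×o_n = [-0.1477, -1.3185, 0.0000], ω = ẑ
J2: z=[0.3090, 0.9511, 0.0000] o=[-0.7418, 0.2410, 0.0900] → [-1.1946, 0.3881, 0.5196, 0.3090, 0.9511, 0.0000]
J3: z=[-0.9487, 0.3083, -0.0698] o=[-0.7093, 0.2305, -0.3988] → [-0.2423, -0.6854, 0.2663, -0.9487, 0.3083, -0.0698]
J4: z=[-0.9487, 0.3083, -0.0698] o=[-0.9834, -0.3451, -0.5050] → [-0.1694, -0.6038, -0.3643, -0.9487, 0.3083, -0.0698]
J5: z=[0.2160, 0.4714, -0.8551] o=[-1.0688, -0.6509, -0.6951] → [0.4608, 0.3153, 0.2902, 0.2160, 0.4714, -0.8551]
J6: z=[0.5831, 0.6402, 0.5002] o=[-1.4050, -0.0647, -1.0533] → [-0.1784, 0.1090, 0.0685, 0.5831, 0.6402, 0.5002]
q̇ = J⁺·V = [0.0150, 0.9150, -0.3620, -0.7710, -0.3590, 0.6050]

0.0150 0.9150 -0.3620 -0.7710 -0.3590 0.6050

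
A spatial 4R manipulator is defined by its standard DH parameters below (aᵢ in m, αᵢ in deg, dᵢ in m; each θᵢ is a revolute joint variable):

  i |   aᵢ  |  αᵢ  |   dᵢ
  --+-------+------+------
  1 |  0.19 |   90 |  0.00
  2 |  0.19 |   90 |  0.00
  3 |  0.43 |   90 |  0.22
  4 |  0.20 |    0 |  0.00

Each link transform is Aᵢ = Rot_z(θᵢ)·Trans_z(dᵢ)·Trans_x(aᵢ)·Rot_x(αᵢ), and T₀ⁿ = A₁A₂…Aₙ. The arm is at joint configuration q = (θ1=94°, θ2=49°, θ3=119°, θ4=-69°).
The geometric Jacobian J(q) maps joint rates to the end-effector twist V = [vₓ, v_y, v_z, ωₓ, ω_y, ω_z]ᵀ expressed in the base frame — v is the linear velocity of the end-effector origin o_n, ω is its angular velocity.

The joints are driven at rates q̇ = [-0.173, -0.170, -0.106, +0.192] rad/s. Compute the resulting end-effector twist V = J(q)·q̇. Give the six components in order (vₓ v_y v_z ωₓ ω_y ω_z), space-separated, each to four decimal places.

0.0921 -0.0507 0.0146 -0.0788 0.0247 0.0233

o_n = [0.4251, 0.2104, -0.0620]
J₁: ẑ×o_n = [-0.2104, 0.4251, 0.0000], ω = ẑ
J2: z=[0.9976, 0.0698, 0.0000] o=[-0.0133, 0.1895, 0.0000] → [-0.0043, 0.0618, -0.0098, 0.9976, 0.0698, 0.0000]
J3: z=[-0.0526, 0.7529, -0.6561] o=[-0.0219, 0.3139, 0.1434] → [-0.2225, -0.3041, -0.3311, -0.0526, 0.7529, -0.6561]
J4: z=[0.4436, 0.6062, 0.6601] o=[0.3512, 0.3693, -0.1583] → [0.1633, 0.0061, -0.1153, 0.4436, 0.6062, 0.6601]
V = J·q̇ = [0.0921, -0.0507, 0.0146, -0.0788, 0.0247, 0.0233]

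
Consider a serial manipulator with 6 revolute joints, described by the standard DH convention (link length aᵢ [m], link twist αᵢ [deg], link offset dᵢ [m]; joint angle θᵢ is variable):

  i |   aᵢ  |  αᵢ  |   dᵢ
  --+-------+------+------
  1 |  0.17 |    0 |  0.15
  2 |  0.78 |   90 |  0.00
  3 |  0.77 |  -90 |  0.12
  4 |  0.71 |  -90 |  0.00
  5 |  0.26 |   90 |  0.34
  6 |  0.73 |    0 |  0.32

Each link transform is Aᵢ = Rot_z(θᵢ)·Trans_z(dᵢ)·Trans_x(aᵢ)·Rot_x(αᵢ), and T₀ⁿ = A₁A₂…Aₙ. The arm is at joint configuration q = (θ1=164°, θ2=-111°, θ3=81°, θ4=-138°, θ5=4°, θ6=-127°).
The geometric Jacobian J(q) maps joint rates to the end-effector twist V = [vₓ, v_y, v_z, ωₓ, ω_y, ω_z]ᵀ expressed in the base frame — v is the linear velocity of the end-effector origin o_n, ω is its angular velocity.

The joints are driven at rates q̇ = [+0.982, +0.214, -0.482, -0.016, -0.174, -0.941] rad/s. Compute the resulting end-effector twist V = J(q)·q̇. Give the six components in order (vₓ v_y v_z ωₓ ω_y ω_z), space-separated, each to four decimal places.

o_n = [0.3746, 0.2462, 0.3956]
J₁: ẑ×o_n = [-0.2462, 0.3746, 0.0000], ω = ẑ
J2: z=[0.0000, 0.0000, 1.0000] o=[-0.1634, 0.0469, 0.1500] → [-0.1994, 0.5381, 0.0000, 0.0000, 0.0000, 1.0000]
J3: z=[0.7986, -0.6018, 0.0000] o=[0.3060, 0.6698, 0.1500] → [-0.1478, -0.1961, -0.2970, 0.7986, -0.6018, 0.0000]
J4: z=[-0.5944, -0.7888, 0.1564] o=[0.4743, 0.6938, 0.9105] → [0.4762, -0.3217, 0.1874, -0.5944, -0.7888, 0.1564]
J5: z=[0.6565, -0.3636, 0.6609] o=[0.8041, 0.3419, 0.3894] → [0.0610, -0.2879, -0.2190, 0.6565, -0.3636, 0.6609]
J6: z=[-0.5606, -0.8214, 0.1049] o=[1.1585, 0.1041, 0.4209] → [0.0059, -0.0964, -0.7236, -0.5606, -0.8214, 0.1049]
V = J·q̇ = [-0.2370, 0.7235, 0.8591, 0.0378, 1.1390, 0.9798]

-0.2370 0.7235 0.8591 0.0378 1.1390 0.9798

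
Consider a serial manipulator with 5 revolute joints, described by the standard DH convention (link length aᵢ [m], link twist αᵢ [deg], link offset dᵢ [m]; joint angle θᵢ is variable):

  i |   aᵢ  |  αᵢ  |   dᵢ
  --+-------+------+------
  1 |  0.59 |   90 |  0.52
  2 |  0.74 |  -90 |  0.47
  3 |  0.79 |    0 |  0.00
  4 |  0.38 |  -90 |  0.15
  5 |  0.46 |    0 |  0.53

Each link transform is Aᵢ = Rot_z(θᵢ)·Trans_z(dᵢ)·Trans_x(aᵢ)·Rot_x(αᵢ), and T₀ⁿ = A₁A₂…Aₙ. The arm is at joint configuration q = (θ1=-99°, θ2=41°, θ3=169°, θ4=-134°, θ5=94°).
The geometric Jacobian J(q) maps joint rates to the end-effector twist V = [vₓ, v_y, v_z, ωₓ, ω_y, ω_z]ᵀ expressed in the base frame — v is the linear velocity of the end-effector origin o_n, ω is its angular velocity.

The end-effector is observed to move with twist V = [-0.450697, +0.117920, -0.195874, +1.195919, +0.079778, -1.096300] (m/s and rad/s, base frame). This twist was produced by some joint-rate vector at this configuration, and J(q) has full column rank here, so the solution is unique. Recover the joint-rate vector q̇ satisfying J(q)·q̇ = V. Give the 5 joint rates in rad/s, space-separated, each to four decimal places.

-0.8400 -0.6420 -0.4340 0.4150 0.6430

o_n = [0.1930, -0.7915, 0.2511]
J₁: ẑ×o_n = [0.7915, 0.1930, -0.0000], ω = ẑ
J2: z=[-0.9877, 0.1564, 0.0000] o=[-0.0923, -0.5827, 0.5200] → [-0.0421, -0.2656, 0.1615, -0.9877, 0.1564, 0.0000]
J3: z=[0.1026, 0.6480, 0.7547] o=[-0.6439, -1.0608, 1.0055] → [-0.6921, 0.7090, -0.5146, 0.1026, 0.6480, 0.7547]
J4: z=[0.1026, 0.6480, 0.7547] o=[-0.4034, -0.5063, 0.4967] → [0.0560, 0.4753, -0.4157, 0.1026, 0.6480, 0.7547]
J5: z=[0.8768, 0.2994, -0.3763] o=[-0.2095, -0.6753, 0.8141] → [-0.2123, 0.3422, -0.2224, 0.8768, 0.2994, -0.3763]
q̇ = J⁺·V = [-0.8400, -0.6420, -0.4340, 0.4150, 0.6430]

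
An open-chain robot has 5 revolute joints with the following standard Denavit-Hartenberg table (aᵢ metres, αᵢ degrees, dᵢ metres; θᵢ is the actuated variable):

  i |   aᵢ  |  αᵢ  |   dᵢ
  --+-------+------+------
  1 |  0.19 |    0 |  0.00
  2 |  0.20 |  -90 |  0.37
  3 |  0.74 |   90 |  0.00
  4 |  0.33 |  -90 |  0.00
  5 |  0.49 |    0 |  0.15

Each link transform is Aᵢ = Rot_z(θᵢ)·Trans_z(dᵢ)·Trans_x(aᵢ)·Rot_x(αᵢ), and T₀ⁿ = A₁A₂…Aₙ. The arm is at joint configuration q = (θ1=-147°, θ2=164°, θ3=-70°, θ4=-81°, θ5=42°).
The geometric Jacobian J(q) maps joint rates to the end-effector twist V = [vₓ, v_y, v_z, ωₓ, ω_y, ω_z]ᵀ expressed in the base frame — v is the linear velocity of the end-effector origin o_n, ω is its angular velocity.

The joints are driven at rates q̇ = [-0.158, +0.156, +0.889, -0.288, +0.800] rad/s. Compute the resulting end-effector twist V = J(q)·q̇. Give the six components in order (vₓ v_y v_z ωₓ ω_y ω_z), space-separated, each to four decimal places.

o_n = [0.8461, -0.4885, 1.1945]
J₁: ẑ×o_n = [0.4885, 0.8461, -0.0000], ω = ẑ
J2: z=[0.0000, 0.0000, 1.0000] o=[-0.1593, -0.1035, 0.0000] → [0.3850, 1.0055, -0.0000, 0.0000, 0.0000, 1.0000]
J3: z=[-0.2924, 0.9563, 0.0000] o=[0.0319, -0.0450, 0.3700] → [0.7885, 0.2411, -0.6490, -0.2924, 0.9563, 0.0000]
J4: z=[-0.8986, -0.2747, 0.3420] o=[0.2739, 0.0290, 1.0654] → [0.1415, 0.3117, 0.6222, -0.8986, -0.2747, 0.3420]
J5: z=[0.2773, 0.2484, 0.9281] o=[0.3861, -0.2775, 1.1139] → [0.2158, 0.4046, -0.1727, 0.2773, 0.2484, 0.9281]
V = J·q̇ = [0.8157, 0.4714, -0.8944, 0.2207, 1.1280, 0.6420]

0.8157 0.4714 -0.8944 0.2207 1.1280 0.6420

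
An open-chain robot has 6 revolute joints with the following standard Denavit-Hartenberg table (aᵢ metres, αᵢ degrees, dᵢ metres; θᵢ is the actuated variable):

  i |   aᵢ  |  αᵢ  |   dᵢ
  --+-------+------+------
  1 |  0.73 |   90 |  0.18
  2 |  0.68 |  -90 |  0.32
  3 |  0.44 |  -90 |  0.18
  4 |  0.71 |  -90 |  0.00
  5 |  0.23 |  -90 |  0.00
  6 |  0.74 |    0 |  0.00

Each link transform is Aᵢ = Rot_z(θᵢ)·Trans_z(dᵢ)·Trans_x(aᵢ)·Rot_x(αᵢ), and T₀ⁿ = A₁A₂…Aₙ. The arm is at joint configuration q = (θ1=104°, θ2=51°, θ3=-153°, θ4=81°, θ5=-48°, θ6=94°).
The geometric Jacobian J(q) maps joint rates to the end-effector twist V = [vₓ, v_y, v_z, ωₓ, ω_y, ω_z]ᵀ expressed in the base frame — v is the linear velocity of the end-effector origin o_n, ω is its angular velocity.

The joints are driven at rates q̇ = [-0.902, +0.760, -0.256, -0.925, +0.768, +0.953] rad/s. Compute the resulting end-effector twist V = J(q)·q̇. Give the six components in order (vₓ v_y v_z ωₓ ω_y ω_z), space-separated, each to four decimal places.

o_n = [0.7857, 1.0971, -0.4737]
J₁: ẑ×o_n = [-1.0971, 0.7857, 0.0000], ω = ẑ
J2: z=[0.9703, 0.2419, 0.0000] o=[-0.1766, 0.7083, 0.1800] → [-0.1581, 0.6343, 0.1445, 0.9703, 0.2419, 0.0000]
J3: z=[0.1880, -0.7541, 0.6293] o=[0.0304, 1.2010, 0.7085] → [0.9568, 0.6976, 0.5500, 0.1880, -0.7541, 0.6293]
J4: z=[0.7954, 0.4928, 0.3528] o=[0.3177, 0.8742, 0.5171] → [-0.5669, 0.9532, -0.0532, 0.7954, 0.4928, 0.3528]
J5: z=[-0.5985, 0.5469, 0.5855] o=[0.2499, 1.3547, -0.0012] → [-0.1076, 0.0309, -0.1389, -0.5985, 0.5469, 0.5855]
J6: z=[-0.6033, 0.1733, -0.7785] o=[0.3711, 1.5431, -0.0532] → [-0.4200, -0.5764, 0.1972, -0.6033, 0.1733, -0.7785]
V = J·q̇ = [0.6659, -1.8125, 0.0995, -1.0810, 0.5062, -1.6817]

0.6659 -1.8125 0.0995 -1.0810 0.5062 -1.6817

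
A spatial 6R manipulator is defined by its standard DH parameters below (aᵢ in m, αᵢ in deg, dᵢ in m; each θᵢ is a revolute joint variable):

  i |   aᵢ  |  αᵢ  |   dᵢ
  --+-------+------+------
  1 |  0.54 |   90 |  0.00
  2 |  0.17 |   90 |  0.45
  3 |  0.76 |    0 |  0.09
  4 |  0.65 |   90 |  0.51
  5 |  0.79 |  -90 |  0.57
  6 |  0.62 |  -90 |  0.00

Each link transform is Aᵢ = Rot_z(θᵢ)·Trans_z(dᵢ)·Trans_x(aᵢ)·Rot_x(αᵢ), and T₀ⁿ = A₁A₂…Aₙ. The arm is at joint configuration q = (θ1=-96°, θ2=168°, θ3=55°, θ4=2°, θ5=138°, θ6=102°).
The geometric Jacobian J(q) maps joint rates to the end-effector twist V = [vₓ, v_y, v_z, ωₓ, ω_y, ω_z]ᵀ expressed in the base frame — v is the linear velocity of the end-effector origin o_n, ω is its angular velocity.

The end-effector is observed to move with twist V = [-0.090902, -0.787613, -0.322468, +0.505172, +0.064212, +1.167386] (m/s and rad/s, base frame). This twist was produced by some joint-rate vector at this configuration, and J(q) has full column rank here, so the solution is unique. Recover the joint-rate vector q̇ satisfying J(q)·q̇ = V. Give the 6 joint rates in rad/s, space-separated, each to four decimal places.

o_n = [-1.2302, 0.0193, 1.1572]
J₁: ẑ×o_n = [-0.0193, -1.2302, 0.0000], ω = ẑ
J2: z=[-0.9945, 0.1045, 0.0000] o=[-0.0564, -0.5370, 0.0000] → [0.1210, 1.1508, -0.4306, -0.9945, 0.1045, 0.0000]
J3: z=[-0.0217, -0.2068, 0.9781] o=[-0.4866, -0.3246, 0.0353] → [-0.5684, -0.7030, -0.1612, -0.0217, -0.2068, 0.9781]
J4: z=[-0.0217, -0.2068, 0.9781] o=[-1.0631, 0.1459, 0.2140] → [-0.0712, -0.1430, -0.0318, -0.0217, -0.2068, 0.9781]
J5: z=[0.6274, 0.7589, 0.1744] o=[-1.5802, 0.4418, 0.7865] → [0.3550, -0.1716, -0.5306, 0.6274, 0.7589, 0.1744]
J6: z=[0.5370, -0.2595, -0.8027] o=[-0.7771, 0.4026, 1.3364] → [-0.2611, 0.4600, -0.3234, 0.5370, -0.2595, -0.8027]
q̇ = J⁺·V = [0.3710, -0.1130, 0.1900, 0.7520, 0.4430, 0.2520]

0.3710 -0.1130 0.1900 0.7520 0.4430 0.2520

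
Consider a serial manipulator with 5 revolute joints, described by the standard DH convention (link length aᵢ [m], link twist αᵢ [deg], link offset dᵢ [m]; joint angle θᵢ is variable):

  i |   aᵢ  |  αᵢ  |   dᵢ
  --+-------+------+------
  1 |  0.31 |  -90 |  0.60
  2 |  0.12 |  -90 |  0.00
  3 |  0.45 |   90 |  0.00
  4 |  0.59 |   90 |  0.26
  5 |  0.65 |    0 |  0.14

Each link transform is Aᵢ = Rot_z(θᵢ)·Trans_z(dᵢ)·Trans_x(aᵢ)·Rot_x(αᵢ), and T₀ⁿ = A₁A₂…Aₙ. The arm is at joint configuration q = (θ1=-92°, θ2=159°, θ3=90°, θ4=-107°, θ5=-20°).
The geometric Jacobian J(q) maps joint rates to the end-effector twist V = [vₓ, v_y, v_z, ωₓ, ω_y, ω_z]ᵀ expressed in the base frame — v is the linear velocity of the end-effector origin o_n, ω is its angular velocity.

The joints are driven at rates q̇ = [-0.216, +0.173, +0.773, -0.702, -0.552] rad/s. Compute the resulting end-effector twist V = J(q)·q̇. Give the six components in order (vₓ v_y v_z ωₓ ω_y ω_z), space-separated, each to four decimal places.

o_n = [0.0154, -0.5605, -0.4904]
J₁: ẑ×o_n = [0.5605, 0.0154, -0.0000], ω = ẑ
J2: z=[0.9994, -0.0349, 0.0000] o=[-0.0108, -0.3098, 0.6000] → [0.0381, 1.0897, -0.2496, 0.9994, -0.0349, 0.0000]
J3: z=[0.0125, 0.3581, 0.9336] o=[-0.0069, -0.1978, 0.5570] → [-0.0365, 0.0339, -0.0125, 0.0125, 0.3581, 0.9336]
J4: z=[0.0326, 0.9330, -0.3584] o=[-0.4566, -0.1821, 0.5570] → [-1.1128, -0.1350, -0.4528, 0.0326, 0.9330, -0.3584]
J5: z=[0.9594, 0.0713, 0.2730] o=[-0.2828, -0.1477, -0.0629] → [0.0822, 0.4915, -0.4174, 0.9594, 0.0713, 0.2730]
V = J·q̇ = [0.5931, 0.0349, 0.4953, -0.3699, -0.4235, 0.6066]

0.5931 0.0349 0.4953 -0.3699 -0.4235 0.6066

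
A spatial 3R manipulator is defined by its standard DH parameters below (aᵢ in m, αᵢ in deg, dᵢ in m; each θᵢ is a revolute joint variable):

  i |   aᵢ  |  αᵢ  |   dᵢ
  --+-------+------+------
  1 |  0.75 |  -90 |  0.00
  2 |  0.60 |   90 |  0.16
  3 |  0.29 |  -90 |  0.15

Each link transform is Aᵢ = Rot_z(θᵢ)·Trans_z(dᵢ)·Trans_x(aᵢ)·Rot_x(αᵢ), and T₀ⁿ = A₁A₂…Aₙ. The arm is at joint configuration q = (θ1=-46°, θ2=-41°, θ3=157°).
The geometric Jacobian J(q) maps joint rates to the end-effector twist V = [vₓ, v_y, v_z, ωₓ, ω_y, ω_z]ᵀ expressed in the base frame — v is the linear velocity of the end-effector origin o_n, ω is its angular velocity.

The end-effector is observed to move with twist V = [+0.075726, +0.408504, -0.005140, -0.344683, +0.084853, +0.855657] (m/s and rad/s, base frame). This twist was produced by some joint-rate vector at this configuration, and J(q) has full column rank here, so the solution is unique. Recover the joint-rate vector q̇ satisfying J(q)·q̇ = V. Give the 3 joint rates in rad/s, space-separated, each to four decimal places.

o_n = [0.8238, -0.4597, 0.3317]
J₁: ẑ×o_n = [0.4597, 0.8238, -0.0000], ω = ẑ
J2: z=[0.7193, 0.6947, 0.0000] o=[0.5210, -0.5395, 0.0000] → [0.2304, -0.2386, -0.1529, 0.7193, 0.6947, 0.0000]
J3: z=[-0.4557, 0.4719, 0.7547] o=[0.9506, -0.7541, 0.3936] → [-0.2514, -0.1239, -0.0743, -0.4557, 0.4719, 0.7547]
q̇ = J⁺·V = [0.5100, -0.1890, 0.4580]

0.5100 -0.1890 0.4580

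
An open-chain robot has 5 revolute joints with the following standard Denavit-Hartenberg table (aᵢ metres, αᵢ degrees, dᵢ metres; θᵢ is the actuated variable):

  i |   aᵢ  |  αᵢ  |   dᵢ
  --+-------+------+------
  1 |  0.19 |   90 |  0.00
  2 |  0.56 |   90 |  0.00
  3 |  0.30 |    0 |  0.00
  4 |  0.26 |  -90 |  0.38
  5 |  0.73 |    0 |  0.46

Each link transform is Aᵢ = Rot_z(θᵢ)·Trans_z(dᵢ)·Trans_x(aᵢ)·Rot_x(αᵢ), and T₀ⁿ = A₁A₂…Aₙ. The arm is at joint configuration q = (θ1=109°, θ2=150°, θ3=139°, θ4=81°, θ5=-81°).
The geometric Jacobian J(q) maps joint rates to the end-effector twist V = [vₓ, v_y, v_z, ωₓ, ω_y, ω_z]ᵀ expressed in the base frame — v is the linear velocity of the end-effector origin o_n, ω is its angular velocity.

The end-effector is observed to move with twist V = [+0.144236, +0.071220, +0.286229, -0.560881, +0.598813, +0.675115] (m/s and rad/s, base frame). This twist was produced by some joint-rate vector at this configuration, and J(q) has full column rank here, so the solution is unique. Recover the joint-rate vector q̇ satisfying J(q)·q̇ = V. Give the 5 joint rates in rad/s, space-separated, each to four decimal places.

o_n = [-0.5190, 0.2907, 1.1248]
J₁: ẑ×o_n = [-0.2907, -0.5190, 0.0000], ω = ẑ
J2: z=[0.9455, 0.3256, 0.0000] o=[-0.0619, 0.1796, 0.0000] → [0.3662, -1.0635, 0.2538, 0.9455, 0.3256, 0.0000]
J3: z=[-0.1628, 0.4728, 0.8660] o=[0.0960, -0.2789, 0.2800] → [-0.0939, -0.3951, 0.1980, -0.1628, 0.4728, 0.8660]
J4: z=[-0.1628, 0.4728, 0.8660] o=[0.2183, -0.0294, 0.1668] → [0.1757, -0.4826, 0.2965, -0.1628, 0.4728, 0.8660]
J5: z=[-0.5431, -0.7757, 0.3214] o=[-0.0577, 0.2589, 0.3963] → [-0.5753, 0.2474, -0.3751, -0.5431, -0.7757, 0.3214]
q̇ = J⁺·V = [-0.4110, -0.4610, 0.4890, 0.8260, -0.1640]

-0.4110 -0.4610 0.4890 0.8260 -0.1640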